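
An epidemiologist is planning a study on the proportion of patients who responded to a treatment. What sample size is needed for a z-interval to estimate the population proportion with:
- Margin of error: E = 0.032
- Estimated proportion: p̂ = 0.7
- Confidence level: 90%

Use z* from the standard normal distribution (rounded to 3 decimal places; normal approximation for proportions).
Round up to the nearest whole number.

Using z* for proportion z-interval (normal approximation).

For 90% confidence, z* = 1.645 (from standard normal table)

Sample size formula for proportion z-interval: n = z*²p̂(1-p̂)/E²

n = 1.645² × 0.7 × 0.3 / 0.032²
  = 2.706025 × 0.21 / 0.001024
  = 554.9465

Round up to the nearest whole number: n = 555

555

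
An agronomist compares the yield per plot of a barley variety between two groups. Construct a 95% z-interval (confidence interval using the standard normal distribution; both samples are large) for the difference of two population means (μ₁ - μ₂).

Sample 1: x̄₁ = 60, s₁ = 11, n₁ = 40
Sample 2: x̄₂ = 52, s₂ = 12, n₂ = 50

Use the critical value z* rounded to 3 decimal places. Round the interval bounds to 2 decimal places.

Both samples are large (n₁ = 40 ≥ 30, n₂ = 50 ≥ 30), so a z-interval for the difference of means applies.

Point estimate: x̄₁ - x̄₂ = 60 - 52 = 8

Standard error: SE = √(s₁²/n₁ + s₂²/n₂)
= √(11²/40 + 12²/50)
= √(3.025000 + 2.880000)
= 2.430021

For 95% confidence, z* = 1.96 (from standard normal table)
Margin of error: E = z* × SE = 1.96 × 2.430021 = 4.7628

Z-interval: (x̄₁ - x̄₂) ± E = 8 ± 4.7628 = (3.2372, 12.7628)

Rounded to 2 decimal places:

(3.24, 12.76)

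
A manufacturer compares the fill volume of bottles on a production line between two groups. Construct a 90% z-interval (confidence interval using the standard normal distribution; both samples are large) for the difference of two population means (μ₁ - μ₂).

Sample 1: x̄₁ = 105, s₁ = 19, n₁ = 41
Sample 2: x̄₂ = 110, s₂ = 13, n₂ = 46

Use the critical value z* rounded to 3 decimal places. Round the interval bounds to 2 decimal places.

Both samples are large (n₁ = 41 ≥ 30, n₂ = 46 ≥ 30), so a z-interval for the difference of means applies.

Point estimate: x̄₁ - x̄₂ = 105 - 110 = -5

Standard error: SE = √(s₁²/n₁ + s₂²/n₂)
= √(19²/41 + 13²/46)
= √(8.804878 + 3.673913)
= 3.532533

For 90% confidence, z* = 1.645 (from standard normal table)
Margin of error: E = z* × SE = 1.645 × 3.532533 = 5.8110

Z-interval: (x̄₁ - x̄₂) ± E = -5 ± 5.8110 = (-10.8110, 0.8110)

Rounded to 2 decimal places:

(-10.81, 0.81)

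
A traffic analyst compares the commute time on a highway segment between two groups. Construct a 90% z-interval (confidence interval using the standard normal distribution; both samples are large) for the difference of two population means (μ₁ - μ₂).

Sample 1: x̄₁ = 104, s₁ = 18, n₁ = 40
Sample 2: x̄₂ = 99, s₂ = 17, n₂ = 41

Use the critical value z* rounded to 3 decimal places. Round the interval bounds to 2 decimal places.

Both samples are large (n₁ = 40 ≥ 30, n₂ = 41 ≥ 30), so a z-interval for the difference of means applies.

Point estimate: x̄₁ - x̄₂ = 104 - 99 = 5

Standard error: SE = √(s₁²/n₁ + s₂²/n₂)
= √(18²/40 + 17²/41)
= √(8.100000 + 7.048780)
= 3.892143

For 90% confidence, z* = 1.645 (from standard normal table)
Margin of error: E = z* × SE = 1.645 × 3.892143 = 6.4026

Z-interval: (x̄₁ - x̄₂) ± E = 5 ± 6.4026 = (-1.4026, 11.4026)

Rounded to 2 decimal places:

(-1.40, 11.40)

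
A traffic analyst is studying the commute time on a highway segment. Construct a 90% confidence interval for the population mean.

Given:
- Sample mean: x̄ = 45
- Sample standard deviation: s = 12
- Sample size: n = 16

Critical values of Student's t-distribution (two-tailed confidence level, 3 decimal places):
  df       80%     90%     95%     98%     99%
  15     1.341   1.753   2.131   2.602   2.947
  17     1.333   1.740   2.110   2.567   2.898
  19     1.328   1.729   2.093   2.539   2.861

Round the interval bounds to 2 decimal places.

The population standard deviation σ is unknown (only the sample standard deviation s is given), so use a t-interval with df = n - 1 = 16 - 1 = 15.

For 90% confidence with df = 15, t* = 1.753 (from t-table)

Standard error: SE = s/√n = 12/√16 = 3.000000

Margin of error: E = t* × SE = 1.753 × 3.000000 = 5.2590

T-interval: x̄ ± E = 45 ± 5.2590 = (39.7410, 50.2590)

Rounded to 2 decimal places:

(39.74, 50.26)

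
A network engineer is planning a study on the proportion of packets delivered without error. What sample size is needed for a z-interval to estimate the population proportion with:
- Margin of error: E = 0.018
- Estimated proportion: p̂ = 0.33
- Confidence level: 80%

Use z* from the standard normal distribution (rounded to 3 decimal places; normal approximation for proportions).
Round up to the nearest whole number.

Using z* for proportion z-interval (normal approximation).

For 80% confidence, z* = 1.282 (from standard normal table)

Sample size formula for proportion z-interval: n = z*²p̂(1-p̂)/E²

n = 1.282² × 0.33 × 0.67 / 0.018²
  = 1.643524 × 0.2211 / 0.000324
  = 1121.5530

Round up to the nearest whole number: n = 1122

1122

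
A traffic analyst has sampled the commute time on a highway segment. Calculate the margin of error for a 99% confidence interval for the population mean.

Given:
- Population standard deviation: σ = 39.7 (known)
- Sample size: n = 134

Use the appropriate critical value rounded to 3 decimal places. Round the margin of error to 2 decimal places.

The population standard deviation σ is known, so use the z-interval margin of error formula.

For 99% confidence, z* = 2.576 (from standard normal table)

Margin of error formula for z-interval: E = z* × σ/√n

E = 2.576 × 39.7/√134
  = 2.576 × 3.429558
  = 8.8345

Rounded to 2 decimal places:

8.83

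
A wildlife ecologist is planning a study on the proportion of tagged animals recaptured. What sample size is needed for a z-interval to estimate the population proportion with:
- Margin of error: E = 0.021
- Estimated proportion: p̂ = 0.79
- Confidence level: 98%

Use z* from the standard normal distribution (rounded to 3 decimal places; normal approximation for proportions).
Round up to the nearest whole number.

Using z* for proportion z-interval (normal approximation).

For 98% confidence, z* = 2.326 (from standard normal table)

Sample size formula for proportion z-interval: n = z*²p̂(1-p̂)/E²

n = 2.326² × 0.79 × 0.21 / 0.021²
  = 5.410276 × 0.1659 / 0.000441
  = 2035.2943

Round up to the nearest whole number: n = 2036

2036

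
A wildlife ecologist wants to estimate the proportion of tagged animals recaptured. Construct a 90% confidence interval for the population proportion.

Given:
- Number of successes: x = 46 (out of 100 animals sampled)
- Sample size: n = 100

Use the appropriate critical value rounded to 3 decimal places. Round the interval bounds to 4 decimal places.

Sample proportion: p̂ = 46/100 = 0.460000

Check conditions for normal approximation:
  np̂ = 46 ≥ 10 ✓
  n(1-p̂) = 54 ≥ 10 ✓

The sample is large enough, so use a z-interval (normal approximation) for the proportion.

For 90% confidence, z* = 1.645 (from standard normal table)

Standard error: SE = √(p̂(1-p̂)/n) = √(0.460000×0.540000/100) = 0.04983974

Margin of error: E = z* × SE = 1.645 × 0.04983974 = 0.081986

Z-interval: p̂ ± E = 0.460000 ± 0.081986 = (0.378014, 0.541986)

Rounded to 4 decimal places:

(0.3780, 0.5420)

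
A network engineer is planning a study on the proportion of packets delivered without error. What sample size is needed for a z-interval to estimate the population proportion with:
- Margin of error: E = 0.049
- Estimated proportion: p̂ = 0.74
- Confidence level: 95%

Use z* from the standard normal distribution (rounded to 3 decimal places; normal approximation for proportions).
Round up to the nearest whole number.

Using z* for proportion z-interval (normal approximation).

For 95% confidence, z* = 1.96 (from standard normal table)

Sample size formula for proportion z-interval: n = z*²p̂(1-p̂)/E²

n = 1.96² × 0.74 × 0.26 / 0.049²
  = 3.8416 × 0.1924 / 0.002401
  = 307.8400

Round up to the nearest whole number: n = 308

308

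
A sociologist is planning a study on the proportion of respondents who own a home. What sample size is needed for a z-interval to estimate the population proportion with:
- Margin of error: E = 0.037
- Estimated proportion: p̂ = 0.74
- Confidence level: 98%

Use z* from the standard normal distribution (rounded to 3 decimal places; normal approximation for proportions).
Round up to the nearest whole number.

Using z* for proportion z-interval (normal approximation).

For 98% confidence, z* = 2.326 (from standard normal table)

Sample size formula for proportion z-interval: n = z*²p̂(1-p̂)/E²

n = 2.326² × 0.74 × 0.26 / 0.037²
  = 5.410276 × 0.1924 / 0.001369
  = 760.3631

Round up to the nearest whole number: n = 761

761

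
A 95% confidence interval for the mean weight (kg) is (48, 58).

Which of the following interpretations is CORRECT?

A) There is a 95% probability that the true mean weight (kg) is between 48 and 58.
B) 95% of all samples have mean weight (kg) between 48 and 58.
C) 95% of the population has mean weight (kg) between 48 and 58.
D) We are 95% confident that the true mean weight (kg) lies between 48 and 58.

A confidence interval represents our confidence in the procedure, not a probability statement about the parameter.

Key concept: If we repeated this sampling process many times and computed a 95% CI each time, about 95% of those intervals would contain the true population parameter.

For this specific interval (48, 58):
- Midpoint (point estimate): 53
- Margin of error: 5

The correct interpretation is the one stating confidence that the true parameter lies in the interval — option D.

D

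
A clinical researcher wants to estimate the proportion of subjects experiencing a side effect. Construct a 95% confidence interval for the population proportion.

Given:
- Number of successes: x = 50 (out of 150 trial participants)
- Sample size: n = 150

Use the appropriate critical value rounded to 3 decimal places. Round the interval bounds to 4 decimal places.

Sample proportion: p̂ = 50/150 = 0.333333

Check conditions for normal approximation:
  np̂ = 50 ≥ 10 ✓
  n(1-p̂) = 100 ≥ 10 ✓

The sample is large enough, so use a z-interval (normal approximation) for the proportion.

For 95% confidence, z* = 1.96 (from standard normal table)

Standard error: SE = √(p̂(1-p̂)/n) = √(0.333333×0.666667/150) = 0.03849002

Margin of error: E = z* × SE = 1.96 × 0.03849002 = 0.075440

Z-interval: p̂ ± E = 0.333333 ± 0.075440 = (0.257893, 0.408774)

Rounded to 4 decimal places:

(0.2579, 0.4088)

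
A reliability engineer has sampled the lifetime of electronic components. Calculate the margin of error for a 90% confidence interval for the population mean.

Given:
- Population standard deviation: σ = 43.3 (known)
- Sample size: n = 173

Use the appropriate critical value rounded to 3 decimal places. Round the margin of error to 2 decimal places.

The population standard deviation σ is known, so use the z-interval margin of error formula.

For 90% confidence, z* = 1.645 (from standard normal table)

Margin of error formula for z-interval: E = z* × σ/√n

E = 1.645 × 43.3/√173
  = 1.645 × 3.292038
  = 5.4154

Rounded to 2 decimal places:

5.42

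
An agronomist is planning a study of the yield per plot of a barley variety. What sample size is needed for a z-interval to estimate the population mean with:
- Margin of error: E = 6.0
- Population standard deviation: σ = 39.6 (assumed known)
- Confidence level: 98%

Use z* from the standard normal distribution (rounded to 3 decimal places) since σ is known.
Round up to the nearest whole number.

Using z* since population σ is known (z-interval formula).

For 98% confidence, z* = 2.326 (from standard normal table)

Sample size formula for z-interval: n = (z*σ/E)²

n = (2.326 × 39.6 / 6.0)²
  = (15.351600)²
  = 235.6716

Round up to the nearest whole number: n = 236

236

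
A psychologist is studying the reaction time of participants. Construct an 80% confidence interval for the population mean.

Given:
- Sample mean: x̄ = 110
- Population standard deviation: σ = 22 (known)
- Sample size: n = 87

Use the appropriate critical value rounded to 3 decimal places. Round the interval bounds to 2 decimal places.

The population standard deviation σ is known, so use a z-interval (standard normal critical value).

For 80% confidence, z* = 1.282 (from standard normal table)

Standard error: SE = σ/√n = 22/√87 = 2.358648

Margin of error: E = z* × SE = 1.282 × 2.358648 = 3.0238

Z-interval: x̄ ± E = 110 ± 3.0238 = (106.9762, 113.0238)

Rounded to 2 decimal places:

(106.98, 113.02)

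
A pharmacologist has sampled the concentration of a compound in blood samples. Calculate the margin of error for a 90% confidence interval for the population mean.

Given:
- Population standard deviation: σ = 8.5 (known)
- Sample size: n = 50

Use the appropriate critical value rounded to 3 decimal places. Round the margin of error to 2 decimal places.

The population standard deviation σ is known, so use the z-interval margin of error formula.

For 90% confidence, z* = 1.645 (from standard normal table)

Margin of error formula for z-interval: E = z* × σ/√n

E = 1.645 × 8.5/√50
  = 1.645 × 1.202082
  = 1.9774

Rounded to 2 decimal places:

1.98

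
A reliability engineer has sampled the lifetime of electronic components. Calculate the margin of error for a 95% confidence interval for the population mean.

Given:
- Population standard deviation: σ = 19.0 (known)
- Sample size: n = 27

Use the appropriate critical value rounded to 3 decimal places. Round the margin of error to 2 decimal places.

The population standard deviation σ is known, so use the z-interval margin of error formula.

For 95% confidence, z* = 1.96 (from standard normal table)

Margin of error formula for z-interval: E = z* × σ/√n

E = 1.96 × 19.0/√27
  = 1.96 × 3.656552
  = 7.1668

Rounded to 2 decimal places:

7.17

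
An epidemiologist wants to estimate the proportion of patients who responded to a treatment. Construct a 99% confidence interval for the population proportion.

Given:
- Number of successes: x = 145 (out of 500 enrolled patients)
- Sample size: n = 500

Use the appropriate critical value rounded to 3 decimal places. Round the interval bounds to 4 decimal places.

Sample proportion: p̂ = 145/500 = 0.290000

Check conditions for normal approximation:
  np̂ = 145 ≥ 10 ✓
  n(1-p̂) = 355 ≥ 10 ✓

The sample is large enough, so use a z-interval (normal approximation) for the proportion.

For 99% confidence, z* = 2.576 (from standard normal table)

Standard error: SE = √(p̂(1-p̂)/n) = √(0.290000×0.710000/500) = 0.02029286

Margin of error: E = z* × SE = 2.576 × 0.02029286 = 0.052274

Z-interval: p̂ ± E = 0.290000 ± 0.052274 = (0.237726, 0.342274)

Rounded to 4 decimal places:

(0.2377, 0.3423)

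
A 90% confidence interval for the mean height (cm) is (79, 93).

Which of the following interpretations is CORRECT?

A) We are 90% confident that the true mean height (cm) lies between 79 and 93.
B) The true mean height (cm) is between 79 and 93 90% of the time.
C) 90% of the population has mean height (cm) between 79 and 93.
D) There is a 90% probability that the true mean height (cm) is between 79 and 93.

A confidence interval represents our confidence in the procedure, not a probability statement about the parameter.

Key concept: If we repeated this sampling process many times and computed a 90% CI each time, about 90% of those intervals would contain the true population parameter.

For this specific interval (79, 93):
- Midpoint (point estimate): 86
- Margin of error: 7

The correct interpretation is the one stating confidence that the true parameter lies in the interval — option A.

A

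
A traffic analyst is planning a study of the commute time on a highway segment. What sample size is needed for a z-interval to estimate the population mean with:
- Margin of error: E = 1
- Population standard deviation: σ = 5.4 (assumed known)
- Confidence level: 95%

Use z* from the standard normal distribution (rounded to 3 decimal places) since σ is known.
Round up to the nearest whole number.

Using z* since population σ is known (z-interval formula).

For 95% confidence, z* = 1.96 (from standard normal table)

Sample size formula for z-interval: n = (z*σ/E)²

n = (1.96 × 5.4 / 1)²
  = (10.584000)²
  = 112.0211

Round up to the nearest whole number: n = 113

113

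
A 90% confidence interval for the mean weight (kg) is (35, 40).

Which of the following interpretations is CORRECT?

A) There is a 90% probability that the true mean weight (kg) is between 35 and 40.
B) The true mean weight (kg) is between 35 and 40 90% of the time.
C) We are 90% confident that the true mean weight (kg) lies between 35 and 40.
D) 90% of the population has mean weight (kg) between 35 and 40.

A confidence interval represents our confidence in the procedure, not a probability statement about the parameter.

Key concept: If we repeated this sampling process many times and computed a 90% CI each time, about 90% of those intervals would contain the true population parameter.

For this specific interval (35, 40):
- Midpoint (point estimate): 37.5
- Margin of error: 2.5

The correct interpretation is the one stating confidence that the true parameter lies in the interval — option C.

C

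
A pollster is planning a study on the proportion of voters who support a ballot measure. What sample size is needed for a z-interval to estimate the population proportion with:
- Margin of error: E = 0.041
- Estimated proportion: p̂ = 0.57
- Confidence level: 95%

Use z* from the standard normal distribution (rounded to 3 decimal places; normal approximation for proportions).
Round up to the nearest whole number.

Using z* for proportion z-interval (normal approximation).

For 95% confidence, z* = 1.96 (from standard normal table)

Sample size formula for proportion z-interval: n = z*²p̂(1-p̂)/E²

n = 1.96² × 0.57 × 0.43 / 0.041²
  = 3.8416 × 0.2451 / 0.001681
  = 560.1286

Round up to the nearest whole number: n = 561

561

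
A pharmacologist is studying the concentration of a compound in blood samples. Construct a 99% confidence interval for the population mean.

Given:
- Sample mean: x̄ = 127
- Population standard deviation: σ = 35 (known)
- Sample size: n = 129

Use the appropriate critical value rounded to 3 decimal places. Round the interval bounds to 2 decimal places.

The population standard deviation σ is known, so use a z-interval (standard normal critical value).

For 99% confidence, z* = 2.576 (from standard normal table)

Standard error: SE = σ/√n = 35/√129 = 3.081578

Margin of error: E = z* × SE = 2.576 × 3.081578 = 7.9381

Z-interval: x̄ ± E = 127 ± 7.9381 = (119.0619, 134.9381)

Rounded to 2 decimal places:

(119.06, 134.94)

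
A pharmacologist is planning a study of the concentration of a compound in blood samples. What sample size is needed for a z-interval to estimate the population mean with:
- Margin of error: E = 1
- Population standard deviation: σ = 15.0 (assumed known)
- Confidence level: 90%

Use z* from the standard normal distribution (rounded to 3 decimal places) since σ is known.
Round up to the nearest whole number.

Using z* since population σ is known (z-interval formula).

For 90% confidence, z* = 1.645 (from standard normal table)

Sample size formula for z-interval: n = (z*σ/E)²

n = (1.645 × 15.0 / 1)²
  = (24.675000)²
  = 608.8556

Round up to the nearest whole number: n = 609

609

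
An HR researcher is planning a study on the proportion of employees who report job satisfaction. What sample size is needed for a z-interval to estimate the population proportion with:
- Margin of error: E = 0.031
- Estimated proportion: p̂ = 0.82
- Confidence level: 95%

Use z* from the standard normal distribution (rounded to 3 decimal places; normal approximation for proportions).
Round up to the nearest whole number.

Using z* for proportion z-interval (normal approximation).

For 95% confidence, z* = 1.96 (from standard normal table)

Sample size formula for proportion z-interval: n = z*²p̂(1-p̂)/E²

n = 1.96² × 0.82 × 0.18 / 0.031²
  = 3.8416 × 0.1476 / 0.000961
  = 590.0314

Round up to the nearest whole number: n = 591

591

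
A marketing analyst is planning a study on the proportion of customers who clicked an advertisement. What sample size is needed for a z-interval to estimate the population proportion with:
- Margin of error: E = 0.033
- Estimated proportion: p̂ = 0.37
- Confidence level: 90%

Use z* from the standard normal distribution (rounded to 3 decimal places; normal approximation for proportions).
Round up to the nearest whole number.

Using z* for proportion z-interval (normal approximation).

For 90% confidence, z* = 1.645 (from standard normal table)

Sample size formula for proportion z-interval: n = z*²p̂(1-p̂)/E²

n = 1.645² × 0.37 × 0.63 / 0.033²
  = 2.706025 × 0.2331 / 0.001089
  = 579.2235

Round up to the nearest whole number: n = 580

580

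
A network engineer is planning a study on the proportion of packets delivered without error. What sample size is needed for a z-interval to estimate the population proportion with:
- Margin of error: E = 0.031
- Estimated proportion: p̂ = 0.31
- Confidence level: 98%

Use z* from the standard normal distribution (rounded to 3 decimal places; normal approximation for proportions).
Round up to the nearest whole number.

Using z* for proportion z-interval (normal approximation).

For 98% confidence, z* = 2.326 (from standard normal table)

Sample size formula for proportion z-interval: n = z*²p̂(1-p̂)/E²

n = 2.326² × 0.31 × 0.69 / 0.031²
  = 5.410276 × 0.2139 / 0.000961
  = 1204.2227

Round up to the nearest whole number: n = 1205

1205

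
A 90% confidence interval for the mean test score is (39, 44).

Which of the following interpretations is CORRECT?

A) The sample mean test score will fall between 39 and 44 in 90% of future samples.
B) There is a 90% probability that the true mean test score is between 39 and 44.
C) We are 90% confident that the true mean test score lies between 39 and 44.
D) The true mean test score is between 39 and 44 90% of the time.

A confidence interval represents our confidence in the procedure, not a probability statement about the parameter.

Key concept: If we repeated this sampling process many times and computed a 90% CI each time, about 90% of those intervals would contain the true population parameter.

For this specific interval (39, 44):
- Midpoint (point estimate): 41.5
- Margin of error: 2.5

The correct interpretation is the one stating confidence that the true parameter lies in the interval — option C.

C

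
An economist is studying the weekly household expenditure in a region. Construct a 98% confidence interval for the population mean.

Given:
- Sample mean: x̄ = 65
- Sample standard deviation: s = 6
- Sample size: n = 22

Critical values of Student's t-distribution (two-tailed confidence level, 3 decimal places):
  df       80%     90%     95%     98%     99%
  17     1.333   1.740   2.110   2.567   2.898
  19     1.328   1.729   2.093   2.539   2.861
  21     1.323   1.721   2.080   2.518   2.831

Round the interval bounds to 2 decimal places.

The population standard deviation σ is unknown (only the sample standard deviation s is given), so use a t-interval with df = n - 1 = 22 - 1 = 21.

For 98% confidence with df = 21, t* = 2.518 (from t-table)

Standard error: SE = s/√n = 6/√22 = 1.279204

Margin of error: E = t* × SE = 2.518 × 1.279204 = 3.2210

T-interval: x̄ ± E = 65 ± 3.2210 = (61.7790, 68.2210)

Rounded to 2 decimal places:

(61.78, 68.22)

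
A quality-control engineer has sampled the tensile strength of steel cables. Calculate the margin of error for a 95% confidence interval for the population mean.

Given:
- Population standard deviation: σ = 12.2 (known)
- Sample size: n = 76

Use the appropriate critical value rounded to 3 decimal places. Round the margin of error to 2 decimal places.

The population standard deviation σ is known, so use the z-interval margin of error formula.

For 95% confidence, z* = 1.96 (from standard normal table)

Margin of error formula for z-interval: E = z* × σ/√n

E = 1.96 × 12.2/√76
  = 1.96 × 1.399436
  = 2.7429

Rounded to 2 decimal places:

2.74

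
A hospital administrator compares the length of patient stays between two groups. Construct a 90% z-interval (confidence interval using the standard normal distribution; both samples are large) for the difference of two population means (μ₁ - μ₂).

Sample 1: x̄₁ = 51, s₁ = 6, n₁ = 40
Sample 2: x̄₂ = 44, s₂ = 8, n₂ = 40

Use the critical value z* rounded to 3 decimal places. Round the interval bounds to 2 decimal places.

Both samples are large (n₁ = 40 ≥ 30, n₂ = 40 ≥ 30), so a z-interval for the difference of means applies.

Point estimate: x̄₁ - x̄₂ = 51 - 44 = 7

Standard error: SE = √(s₁²/n₁ + s₂²/n₂)
= √(6²/40 + 8²/40)
= √(0.900000 + 1.600000)
= 1.581139

For 90% confidence, z* = 1.645 (from standard normal table)
Margin of error: E = z* × SE = 1.645 × 1.581139 = 2.6010

Z-interval: (x̄₁ - x̄₂) ± E = 7 ± 2.6010 = (4.3990, 9.6010)

Rounded to 2 decimal places:

(4.40, 9.60)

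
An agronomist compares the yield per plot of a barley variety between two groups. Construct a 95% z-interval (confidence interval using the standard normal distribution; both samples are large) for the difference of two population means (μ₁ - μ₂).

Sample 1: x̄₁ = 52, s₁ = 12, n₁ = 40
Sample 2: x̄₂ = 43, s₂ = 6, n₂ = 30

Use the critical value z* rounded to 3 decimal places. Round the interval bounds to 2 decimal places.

Both samples are large (n₁ = 40 ≥ 30, n₂ = 30 ≥ 30), so a z-interval for the difference of means applies.

Point estimate: x̄₁ - x̄₂ = 52 - 43 = 9

Standard error: SE = √(s₁²/n₁ + s₂²/n₂)
= √(12²/40 + 6²/30)
= √(3.600000 + 1.200000)
= 2.190890

For 95% confidence, z* = 1.96 (from standard normal table)
Margin of error: E = z* × SE = 1.96 × 2.190890 = 4.2941

Z-interval: (x̄₁ - x̄₂) ± E = 9 ± 4.2941 = (4.7059, 13.2941)

Rounded to 2 decimal places:

(4.71, 13.29)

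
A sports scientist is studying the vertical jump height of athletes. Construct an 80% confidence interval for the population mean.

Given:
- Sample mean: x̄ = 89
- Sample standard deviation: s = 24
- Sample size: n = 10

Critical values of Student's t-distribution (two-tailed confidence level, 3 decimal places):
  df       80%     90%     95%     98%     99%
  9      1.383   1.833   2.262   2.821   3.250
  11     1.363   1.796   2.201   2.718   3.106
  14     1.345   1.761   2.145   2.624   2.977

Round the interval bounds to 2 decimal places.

The population standard deviation σ is unknown (only the sample standard deviation s is given), so use a t-interval with df = n - 1 = 10 - 1 = 9.

For 80% confidence with df = 9, t* = 1.383 (from t-table)

Standard error: SE = s/√n = 24/√10 = 7.589466

Margin of error: E = t* × SE = 1.383 × 7.589466 = 10.4962

T-interval: x̄ ± E = 89 ± 10.4962 = (78.5038, 99.4962)

Rounded to 2 decimal places:

(78.50, 99.50)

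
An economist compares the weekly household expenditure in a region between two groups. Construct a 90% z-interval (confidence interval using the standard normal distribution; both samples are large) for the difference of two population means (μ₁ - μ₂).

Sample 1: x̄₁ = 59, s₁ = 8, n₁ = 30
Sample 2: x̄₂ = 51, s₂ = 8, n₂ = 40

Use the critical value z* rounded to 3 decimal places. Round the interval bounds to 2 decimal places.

Both samples are large (n₁ = 30 ≥ 30, n₂ = 40 ≥ 30), so a z-interval for the difference of means applies.

Point estimate: x̄₁ - x̄₂ = 59 - 51 = 8

Standard error: SE = √(s₁²/n₁ + s₂²/n₂)
= √(8²/30 + 8²/40)
= √(2.133333 + 1.600000)
= 1.932184

For 90% confidence, z* = 1.645 (from standard normal table)
Margin of error: E = z* × SE = 1.645 × 1.932184 = 3.1784

Z-interval: (x̄₁ - x̄₂) ± E = 8 ± 3.1784 = (4.8216, 11.1784)

Rounded to 2 decimal places:

(4.82, 11.18)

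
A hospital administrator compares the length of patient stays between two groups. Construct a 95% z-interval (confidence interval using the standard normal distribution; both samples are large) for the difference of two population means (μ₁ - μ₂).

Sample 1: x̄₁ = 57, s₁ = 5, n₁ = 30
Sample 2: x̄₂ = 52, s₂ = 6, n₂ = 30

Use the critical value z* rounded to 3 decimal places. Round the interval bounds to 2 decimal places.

Both samples are large (n₁ = 30 ≥ 30, n₂ = 30 ≥ 30), so a z-interval for the difference of means applies.

Point estimate: x̄₁ - x̄₂ = 57 - 52 = 5

Standard error: SE = √(s₁²/n₁ + s₂²/n₂)
= √(5²/30 + 6²/30)
= √(0.833333 + 1.200000)
= 1.425950

For 95% confidence, z* = 1.96 (from standard normal table)
Margin of error: E = z* × SE = 1.96 × 1.425950 = 2.7949

Z-interval: (x̄₁ - x̄₂) ± E = 5 ± 2.7949 = (2.2051, 7.7949)

Rounded to 2 decimal places:

(2.21, 7.79)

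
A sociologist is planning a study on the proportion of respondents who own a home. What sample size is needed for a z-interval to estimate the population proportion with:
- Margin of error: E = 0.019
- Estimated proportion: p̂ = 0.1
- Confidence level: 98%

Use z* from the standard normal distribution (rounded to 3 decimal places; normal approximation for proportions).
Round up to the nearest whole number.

Using z* for proportion z-interval (normal approximation).

For 98% confidence, z* = 2.326 (from standard normal table)

Sample size formula for proportion z-interval: n = z*²p̂(1-p̂)/E²

n = 2.326² × 0.1 × 0.9 / 0.019²
  = 5.410276 × 0.09 / 0.000361
  = 1348.8223

Round up to the nearest whole number: n = 1349

1349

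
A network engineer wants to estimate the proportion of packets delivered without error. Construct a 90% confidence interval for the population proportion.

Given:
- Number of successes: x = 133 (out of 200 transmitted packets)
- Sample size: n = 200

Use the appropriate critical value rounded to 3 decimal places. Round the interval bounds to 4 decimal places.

Sample proportion: p̂ = 133/200 = 0.665000

Check conditions for normal approximation:
  np̂ = 133 ≥ 10 ✓
  n(1-p̂) = 67 ≥ 10 ✓

The sample is large enough, so use a z-interval (normal approximation) for the proportion.

For 90% confidence, z* = 1.645 (from standard normal table)

Standard error: SE = √(p̂(1-p̂)/n) = √(0.665000×0.335000/200) = 0.03337477

Margin of error: E = z* × SE = 1.645 × 0.03337477 = 0.054901

Z-interval: p̂ ± E = 0.665000 ± 0.054901 = (0.610099, 0.719901)

Rounded to 4 decimal places:

(0.6101, 0.7199)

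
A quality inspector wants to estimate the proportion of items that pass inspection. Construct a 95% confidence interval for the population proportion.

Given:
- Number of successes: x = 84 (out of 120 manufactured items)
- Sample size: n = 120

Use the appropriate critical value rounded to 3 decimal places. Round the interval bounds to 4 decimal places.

Sample proportion: p̂ = 84/120 = 0.700000

Check conditions for normal approximation:
  np̂ = 84 ≥ 10 ✓
  n(1-p̂) = 36 ≥ 10 ✓

The sample is large enough, so use a z-interval (normal approximation) for the proportion.

For 95% confidence, z* = 1.96 (from standard normal table)

Standard error: SE = √(p̂(1-p̂)/n) = √(0.700000×0.300000/120) = 0.04183300

Margin of error: E = z* × SE = 1.96 × 0.04183300 = 0.081993

Z-interval: p̂ ± E = 0.700000 ± 0.081993 = (0.618007, 0.781993)

Rounded to 4 decimal places:

(0.6180, 0.7820)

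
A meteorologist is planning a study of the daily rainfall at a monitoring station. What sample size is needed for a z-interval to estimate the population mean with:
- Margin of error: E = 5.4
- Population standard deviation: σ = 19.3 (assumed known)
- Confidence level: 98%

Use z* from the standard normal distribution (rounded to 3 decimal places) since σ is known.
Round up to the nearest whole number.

Using z* since population σ is known (z-interval formula).

For 98% confidence, z* = 2.326 (from standard normal table)

Sample size formula for z-interval: n = (z*σ/E)²

n = (2.326 × 19.3 / 5.4)²
  = (8.313296)²
  = 69.1109

Round up to the nearest whole number: n = 70

70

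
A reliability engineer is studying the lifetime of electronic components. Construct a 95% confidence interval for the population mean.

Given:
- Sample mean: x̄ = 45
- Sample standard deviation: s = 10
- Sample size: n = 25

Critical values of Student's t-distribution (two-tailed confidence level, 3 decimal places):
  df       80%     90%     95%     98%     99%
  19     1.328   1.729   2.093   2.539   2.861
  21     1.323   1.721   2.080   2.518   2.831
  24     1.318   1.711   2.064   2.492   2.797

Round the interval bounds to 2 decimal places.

The population standard deviation σ is unknown (only the sample standard deviation s is given), so use a t-interval with df = n - 1 = 25 - 1 = 24.

For 95% confidence with df = 24, t* = 2.064 (from t-table)

Standard error: SE = s/√n = 10/√25 = 2.000000

Margin of error: E = t* × SE = 2.064 × 2.000000 = 4.1280

T-interval: x̄ ± E = 45 ± 4.1280 = (40.8720, 49.1280)

Rounded to 2 decimal places:

(40.87, 49.13)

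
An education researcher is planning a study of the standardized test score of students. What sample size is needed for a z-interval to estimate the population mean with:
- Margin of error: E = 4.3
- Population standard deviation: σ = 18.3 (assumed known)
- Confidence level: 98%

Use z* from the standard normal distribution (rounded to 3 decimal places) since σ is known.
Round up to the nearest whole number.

Using z* since population σ is known (z-interval formula).

For 98% confidence, z* = 2.326 (from standard normal table)

Sample size formula for z-interval: n = (z*σ/E)²

n = (2.326 × 18.3 / 4.3)²
  = (9.899023)²
  = 97.9907

Round up to the nearest whole number: n = 98

98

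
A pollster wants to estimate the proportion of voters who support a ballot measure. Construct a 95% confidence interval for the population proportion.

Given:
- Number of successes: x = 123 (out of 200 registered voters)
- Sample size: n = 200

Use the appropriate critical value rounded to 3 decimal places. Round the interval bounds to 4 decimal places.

Sample proportion: p̂ = 123/200 = 0.615000

Check conditions for normal approximation:
  np̂ = 123 ≥ 10 ✓
  n(1-p̂) = 77 ≥ 10 ✓

The sample is large enough, so use a z-interval (normal approximation) for the proportion.

For 95% confidence, z* = 1.96 (from standard normal table)

Standard error: SE = √(p̂(1-p̂)/n) = √(0.615000×0.385000/200) = 0.03440748

Margin of error: E = z* × SE = 1.96 × 0.03440748 = 0.067439

Z-interval: p̂ ± E = 0.615000 ± 0.067439 = (0.547561, 0.682439)

Rounded to 4 decimal places:

(0.5476, 0.6824)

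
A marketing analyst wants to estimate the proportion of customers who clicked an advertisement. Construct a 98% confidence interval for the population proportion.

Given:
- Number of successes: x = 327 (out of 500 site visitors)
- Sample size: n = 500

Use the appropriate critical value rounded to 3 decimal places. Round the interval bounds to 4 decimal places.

Sample proportion: p̂ = 327/500 = 0.654000

Check conditions for normal approximation:
  np̂ = 327 ≥ 10 ✓
  n(1-p̂) = 173 ≥ 10 ✓

The sample is large enough, so use a z-interval (normal approximation) for the proportion.

For 98% confidence, z* = 2.326 (from standard normal table)

Standard error: SE = √(p̂(1-p̂)/n) = √(0.654000×0.346000/500) = 0.02127365

Margin of error: E = z* × SE = 2.326 × 0.02127365 = 0.049482

Z-interval: p̂ ± E = 0.654000 ± 0.049482 = (0.604518, 0.703482)

Rounded to 4 decimal places:

(0.6045, 0.7035)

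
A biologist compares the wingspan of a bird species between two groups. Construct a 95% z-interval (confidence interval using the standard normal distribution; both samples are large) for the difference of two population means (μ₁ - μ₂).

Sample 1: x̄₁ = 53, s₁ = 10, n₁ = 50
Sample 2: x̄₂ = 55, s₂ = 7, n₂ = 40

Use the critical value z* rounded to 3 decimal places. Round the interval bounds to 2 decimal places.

Both samples are large (n₁ = 50 ≥ 30, n₂ = 40 ≥ 30), so a z-interval for the difference of means applies.

Point estimate: x̄₁ - x̄₂ = 53 - 55 = -2

Standard error: SE = √(s₁²/n₁ + s₂²/n₂)
= √(10²/50 + 7²/40)
= √(2.000000 + 1.225000)
= 1.795828

For 95% confidence, z* = 1.96 (from standard normal table)
Margin of error: E = z* × SE = 1.96 × 1.795828 = 3.5198

Z-interval: (x̄₁ - x̄₂) ± E = -2 ± 3.5198 = (-5.5198, 1.5198)

Rounded to 2 decimal places:

(-5.52, 1.52)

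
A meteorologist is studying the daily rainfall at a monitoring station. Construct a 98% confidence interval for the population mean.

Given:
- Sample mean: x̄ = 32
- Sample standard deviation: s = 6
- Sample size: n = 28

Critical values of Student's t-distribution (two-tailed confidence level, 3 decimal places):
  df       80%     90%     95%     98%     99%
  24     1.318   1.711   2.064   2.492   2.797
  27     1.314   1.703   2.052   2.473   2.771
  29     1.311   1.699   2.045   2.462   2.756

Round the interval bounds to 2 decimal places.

The population standard deviation σ is unknown (only the sample standard deviation s is given), so use a t-interval with df = n - 1 = 28 - 1 = 27.

For 98% confidence with df = 27, t* = 2.473 (from t-table)

Standard error: SE = s/√n = 6/√28 = 1.133893

Margin of error: E = t* × SE = 2.473 × 1.133893 = 2.8041

T-interval: x̄ ± E = 32 ± 2.8041 = (29.1959, 34.8041)

Rounded to 2 decimal places:

(29.20, 34.80)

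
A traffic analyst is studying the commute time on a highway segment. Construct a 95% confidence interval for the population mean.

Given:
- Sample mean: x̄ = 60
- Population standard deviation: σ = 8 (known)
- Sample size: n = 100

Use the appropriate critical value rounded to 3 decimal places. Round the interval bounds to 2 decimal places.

The population standard deviation σ is known, so use a z-interval (standard normal critical value).

For 95% confidence, z* = 1.96 (from standard normal table)

Standard error: SE = σ/√n = 8/√100 = 0.800000

Margin of error: E = z* × SE = 1.96 × 0.800000 = 1.5680

Z-interval: x̄ ± E = 60 ± 1.5680 = (58.4320, 61.5680)

Rounded to 2 decimal places:

(58.43, 61.57)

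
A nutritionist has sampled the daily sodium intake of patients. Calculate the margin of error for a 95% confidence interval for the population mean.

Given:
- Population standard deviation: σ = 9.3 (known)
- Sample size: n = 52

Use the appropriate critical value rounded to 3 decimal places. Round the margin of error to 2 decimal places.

The population standard deviation σ is known, so use the z-interval margin of error formula.

For 95% confidence, z* = 1.96 (from standard normal table)

Margin of error formula for z-interval: E = z* × σ/√n

E = 1.96 × 9.3/√52
  = 1.96 × 1.289678
  = 2.5278

Rounded to 2 decimal places:

2.53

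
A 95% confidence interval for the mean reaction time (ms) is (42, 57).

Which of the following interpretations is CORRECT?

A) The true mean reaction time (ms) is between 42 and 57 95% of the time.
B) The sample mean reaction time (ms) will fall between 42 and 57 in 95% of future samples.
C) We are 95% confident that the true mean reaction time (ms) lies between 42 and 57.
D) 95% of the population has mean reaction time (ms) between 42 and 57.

A confidence interval represents our confidence in the procedure, not a probability statement about the parameter.

Key concept: If we repeated this sampling process many times and computed a 95% CI each time, about 95% of those intervals would contain the true population parameter.

For this specific interval (42, 57):
- Midpoint (point estimate): 49.5
- Margin of error: 7.5

The correct interpretation is the one stating confidence that the true parameter lies in the interval — option C.

C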